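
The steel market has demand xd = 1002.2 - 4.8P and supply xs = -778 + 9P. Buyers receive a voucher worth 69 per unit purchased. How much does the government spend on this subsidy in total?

Government cost = 41331

Pre-subsidy: 1002.2 - 4.8P = -778 + 9P gives P* = 129, x* = 383.
With the rebate, buyers effectively pay Pb = Ps − 69, where Ps is the price sellers receive.
Demand in terms of Ps becomes xd = 1002.2 − 4.8(Ps − 69) = 1333.4 - 4.8Ps. Setting this equal to supply: 1333.4 - 4.8Ps = -778 + 9Ps, so Ps = 153.
Buyers pay Pb = 153 − 69 = 84; x' = -778 + 9·153 = 599.
Government outlay = subsidy × quantity = 69 × 599 = 41331.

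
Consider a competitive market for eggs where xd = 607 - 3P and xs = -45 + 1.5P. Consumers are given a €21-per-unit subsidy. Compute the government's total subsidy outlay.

Government cost = €4060

Pre-subsidy: 607 - 3P = -45 + 1.5P gives P* = 1304/9, x* = 517/3.
With the rebate, buyers effectively pay Pb = Ps − 21, where Ps is the price sellers receive.
Demand in terms of Ps becomes xd = 607 − 3(Ps − 21) = 670 - 3Ps. Setting this equal to supply: 670 - 3Ps = -45 + 1.5Ps, so Ps = 1430/9.
Buyers pay Pb = 1430/9 − 21 = 1241/9; x' = -45 + 1.5·(1430/9) = 580/3.
Government outlay = subsidy × quantity = 21 × 580/3 = 4060.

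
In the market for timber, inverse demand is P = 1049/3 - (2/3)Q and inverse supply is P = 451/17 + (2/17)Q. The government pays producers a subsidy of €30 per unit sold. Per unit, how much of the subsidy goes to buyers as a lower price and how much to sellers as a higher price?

Pre-subsidy: 1049/3 - (2/3)Q = 451/17 + (2/17)Q gives Q* = 412 and P* = 75.
With the subsidy, sellers receive Ps = Pb + 30 for each unit, where Pb is the price buyers pay.
On the curves, Pb = 1049/3 - (2/3)Q and Ps = 451/17 + (2/17)Q; the wedge Ps − Pb = 30 gives 451/17 + (2/17)Q − (1049/3 - (2/3)Q) = 30, so Q' = 450.25.
Then Pb = 1049/3 − (2/3)·450.25 = 49.5 and Ps = 451/17 + (2/17)·450.25 = 79.5.
Buyers' price falls by P* − Pb = 75 − 49.5 = 25.5; sellers' price rises by Ps − P* = 79.5 − 75 = 4.5.

Buyers gain €25.5 per unit; sellers gain €4.5 per unit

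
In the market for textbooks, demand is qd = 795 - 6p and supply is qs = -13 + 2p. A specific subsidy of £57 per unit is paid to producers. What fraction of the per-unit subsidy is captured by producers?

Producer share = 0.75

Pre-subsidy: 795 - 6p = -13 + 2p gives p* = 101, q* = 189.
With the subsidy, sellers receive ps = pb + 57 for each unit, where pb is the price buyers pay.
Supply in terms of pb becomes qs = -13 + 2(pb + 57) = 101 + 2pb. Setting this equal to demand: 795 - 6pb = 101 + 2pb, so pb = 86.75.
Sellers receive ps = 86.75 + 57 = 143.75; q' = 795 − 6·86.75 = 274.5.
Buyers' price falls by p* − pb = 101 − 86.75 = 14.25; sellers' price rises by ps − p* = 143.75 − 101 = 42.75.
So producers capture 42.75/57 = 0.75 of each unit of subsidy.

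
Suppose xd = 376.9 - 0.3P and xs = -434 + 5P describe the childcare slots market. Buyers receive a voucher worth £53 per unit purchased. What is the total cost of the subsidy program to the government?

Pre-subsidy: 376.9 - 0.3P = -434 + 5P gives P* = 153, x* = 331.
With the rebate, buyers effectively pay Pb = Ps − 53, where Ps is the price sellers receive.
Demand in terms of Ps becomes xd = 376.9 − 0.3(Ps − 53) = 392.8 - 0.3Ps. Setting this equal to supply: 392.8 - 0.3Ps = -434 + 5Ps, so Ps = 156.
Buyers pay Pb = 156 − 53 = 103; x' = -434 + 5·156 = 346.
Government outlay = subsidy × quantity = 53 × 346 = 18338.

Government cost = £18338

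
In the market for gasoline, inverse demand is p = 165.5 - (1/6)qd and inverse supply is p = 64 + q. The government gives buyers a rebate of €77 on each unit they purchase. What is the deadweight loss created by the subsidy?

Pre-subsidy: 165.5 - (1/6)q = 64 + q gives q* = 87 and p* = 151.
With the rebate, buyers effectively pay pb = ps − 77, where ps is the price sellers receive.
On the curves, pb = 165.5 - (1/6)q and ps = 64 + q; the wedge ps − pb = 77 gives 64 + q − (165.5 - (1/6)q) = 77, so q' = 153.
Then pb = 165.5 − (1/6)·153 = 140 and ps = 64 + 1·153 = 217.
The subsidy expands output by 153 − 87 = 66 past the efficient level; on those units the gap between marginal cost and willingness to pay runs from 0 up to 77.
DWL = ½ × 77 × 66 = 2541.

Deadweight loss = €2541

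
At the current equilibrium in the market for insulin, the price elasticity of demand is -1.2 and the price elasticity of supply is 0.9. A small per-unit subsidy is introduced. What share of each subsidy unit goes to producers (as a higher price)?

For a small subsidy around the equilibrium, the benefit split depends on the relative slopes, which at a point are proportional to the elasticities.
Buyer share = εs/(εs + |εd|) = 0.9/(0.9 + 1.2) = 3/7; seller share = |εd|/(εs + |εd|) = 4/7.
So producers capture 4/7 of the subsidy.

Producer share = 4/7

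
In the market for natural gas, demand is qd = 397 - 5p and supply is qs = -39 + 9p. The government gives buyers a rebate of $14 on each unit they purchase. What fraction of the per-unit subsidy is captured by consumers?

Pre-subsidy: 397 - 5p = -39 + 9p gives p* = 218/7, q* = 1689/7.
With the rebate, buyers effectively pay pb = ps − 14, where ps is the price sellers receive.
Demand in terms of ps becomes qd = 397 − 5(ps − 14) = 467 - 5ps. Setting this equal to supply: 467 - 5ps = -39 + 9ps, so ps = 253/7.
Buyers pay pb = 253/7 − 14 = 155/7; q' = -39 + 9·(253/7) = 2004/7.
Buyers' price falls by p* − pb = 218/7 − 155/7 = 9; sellers' price rises by ps − p* = 253/7 − 218/7 = 5.
So consumers capture 9/14 = 9/14 of each unit of subsidy.

Consumer share = 9/14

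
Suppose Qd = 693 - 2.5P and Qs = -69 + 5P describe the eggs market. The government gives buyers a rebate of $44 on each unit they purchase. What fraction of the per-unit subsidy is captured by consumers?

Consumer share = 2/3

Pre-subsidy: 693 - 2.5P = -69 + 5P gives P* = 101.6, Q* = 439.
With the rebate, buyers effectively pay Pb = Ps − 44, where Ps is the price sellers receive.
Demand in terms of Ps becomes Qd = 693 − 2.5(Ps − 44) = 803 - 2.5Ps. Setting this equal to supply: 803 - 2.5Ps = -69 + 5Ps, so Ps = 1744/15.
Buyers pay Pb = 1744/15 − 44 = 1084/15; Q' = -69 + 5·(1744/15) = 1537/3.
Buyers' price falls by P* − Pb = 101.6 − 1084/15 = 88/3; sellers' price rises by Ps − P* = 1744/15 − 101.6 = 44/3.
So consumers capture (88/3)/44 = 2/3 of each unit of subsidy.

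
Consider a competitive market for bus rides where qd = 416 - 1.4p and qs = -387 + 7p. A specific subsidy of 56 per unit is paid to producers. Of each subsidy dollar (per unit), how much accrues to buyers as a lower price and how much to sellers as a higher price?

Buyers gain 140/3 per unit; sellers gain 28/3 per unit

Pre-subsidy: 416 - 1.4p = -387 + 7p gives p* = 4015/42, q* = 1693/6.
With the subsidy, sellers receive ps = pb + 56 for each unit, where pb is the price buyers pay.
Supply in terms of pb becomes qs = -387 + 7(pb + 56) = 5 + 7pb. Setting this equal to demand: 416 - 1.4pb = 5 + 7pb, so pb = 685/14.
Sellers receive ps = 685/14 + 56 = 1469/14; q' = 416 − 1.4·(685/14) = 347.5.
Buyers' price falls by p* − pb = 4015/42 − 685/14 = 140/3; sellers' price rises by ps − p* = 1469/14 − 4015/42 = 28/3.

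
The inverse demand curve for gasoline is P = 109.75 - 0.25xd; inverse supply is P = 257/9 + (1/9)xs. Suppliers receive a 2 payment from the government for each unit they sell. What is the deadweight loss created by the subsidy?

Pre-subsidy: 109.75 - 0.25x = 257/9 + (1/9)x gives x* = 2923/13 and P* = 696/13.
With the subsidy, sellers receive Ps = Pb + 2 for each unit, where Pb is the price buyers pay.
On the curves, Pb = 109.75 - 0.25x and Ps = 257/9 + (1/9)x; the wedge Ps − Pb = 2 gives 257/9 + (1/9)x − (109.75 - 0.25x) = 2, so x' = 2995/13.
Then Pb = 109.75 − 0.25·(2995/13) = 678/13 and Ps = 257/9 + (1/9)·(2995/13) = 704/13.
The subsidy expands output by 2995/13 − 2923/13 = 72/13 past the efficient level; on those units the gap between marginal cost and willingness to pay runs from 0 up to 2.
DWL = ½ × 2 × 72/13 = 72/13.

Deadweight loss = 72/13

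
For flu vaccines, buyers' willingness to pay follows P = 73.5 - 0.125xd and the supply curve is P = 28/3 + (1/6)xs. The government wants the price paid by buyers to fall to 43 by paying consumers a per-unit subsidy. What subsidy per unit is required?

At a buyer price of 43, quantity demanded is 588 − 8·43 = 244.
Sellers supply 244 only when they receive Ps = 28/3 + (1/6)·244 = 50.
s = Ps − Pb = 50 − 43 = 7.

Required subsidy s = 7 per unit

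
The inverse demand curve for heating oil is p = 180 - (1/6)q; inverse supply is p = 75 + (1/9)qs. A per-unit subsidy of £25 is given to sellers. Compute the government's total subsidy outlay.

Pre-subsidy: 180 - (1/6)q = 75 + (1/9)q gives q* = 378 and p* = 117.
With the subsidy, sellers receive ps = pb + 25 for each unit, where pb is the price buyers pay.
On the curves, pb = 180 - (1/6)q and ps = 75 + (1/9)q; the wedge ps − pb = 25 gives 75 + (1/9)q − (180 - (1/6)q) = 25, so q' = 468.
Then pb = 180 − (1/6)·468 = 102 and ps = 75 + (1/9)·468 = 127.
Government outlay = subsidy × quantity = 25 × 468 = 11700.

Government cost = £11700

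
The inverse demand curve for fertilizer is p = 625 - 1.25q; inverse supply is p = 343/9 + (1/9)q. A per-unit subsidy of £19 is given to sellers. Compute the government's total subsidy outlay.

Government cost = 59204/7

Pre-subsidy: 625 - 1.25q = 343/9 + (1/9)q gives q* = 21128/49 and p* = 4215/49.
With the subsidy, sellers receive ps = pb + 19 for each unit, where pb is the price buyers pay.
On the curves, pb = 625 - 1.25q and ps = 343/9 + (1/9)q; the wedge ps − pb = 19 gives 343/9 + (1/9)q − (625 - 1.25q) = 19, so q' = 3116/7.
Then pb = 625 − 1.25·(3116/7) = 480/7 and ps = 343/9 + (1/9)·(3116/7) = 613/7.
Government outlay = subsidy × quantity = 19 × 3116/7 = 59204/7.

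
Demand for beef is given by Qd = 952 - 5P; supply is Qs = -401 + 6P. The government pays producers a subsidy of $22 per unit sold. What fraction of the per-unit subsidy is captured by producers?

Producer share = 5/11

Pre-subsidy: 952 - 5P = -401 + 6P gives P* = 123, Q* = 337.
With the subsidy, sellers receive Ps = Pb + 22 for each unit, where Pb is the price buyers pay.
Supply in terms of Pb becomes Qs = -401 + 6(Pb + 22) = -269 + 6Pb. Setting this equal to demand: 952 - 5Pb = -269 + 6Pb, so Pb = 111.
Sellers receive Ps = 111 + 22 = 133; Q' = 952 − 5·111 = 397.
Buyers' price falls by P* − Pb = 123 − 111 = 12; sellers' price rises by Ps − P* = 133 − 123 = 10.
So producers capture 10/22 = 5/11 of each unit of subsidy.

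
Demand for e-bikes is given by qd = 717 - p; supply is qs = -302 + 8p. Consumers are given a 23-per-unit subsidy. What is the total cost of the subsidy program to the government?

Government cost = 129214/9

Pre-subsidy: 717 - p = -302 + 8p gives p* = 1019/9, q* = 5434/9.
With the rebate, buyers effectively pay pb = ps − 23, where ps is the price sellers receive.
Demand in terms of ps becomes qd = 717 − 1(ps − 23) = 740 - ps. Setting this equal to supply: 740 - ps = -302 + 8ps, so ps = 1042/9.
Buyers pay pb = 1042/9 − 23 = 835/9; q' = -302 + 8·(1042/9) = 5618/9.
Government outlay = subsidy × quantity = 23 × 5618/9 = 129214/9.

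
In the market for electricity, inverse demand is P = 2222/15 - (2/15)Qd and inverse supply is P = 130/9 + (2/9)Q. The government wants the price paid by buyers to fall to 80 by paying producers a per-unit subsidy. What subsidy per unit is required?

At a buyer price of 80, quantity demanded is 1111 − 7.5·80 = 511.
Sellers supply 511 only when they receive Ps = 130/9 + (2/9)·511 = 128.
s = Ps − Pb = 128 − 80 = 48.

Required subsidy s = 48 per unit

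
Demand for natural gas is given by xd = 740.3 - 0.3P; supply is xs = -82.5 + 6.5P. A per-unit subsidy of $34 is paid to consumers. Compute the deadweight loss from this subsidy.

Pre-subsidy: 740.3 - 0.3P = -82.5 + 6.5P gives P* = 121, x* = 704.
With the rebate, buyers effectively pay Pb = Ps − 34, where Ps is the price sellers receive.
Demand in terms of Ps becomes xd = 740.3 − 0.3(Ps − 34) = 750.5 - 0.3Ps. Setting this equal to supply: 750.5 - 0.3Ps = -82.5 + 6.5Ps, so Ps = 122.5.
Buyers pay Pb = 122.5 − 34 = 88.5; x' = -82.5 + 6.5·122.5 = 713.75.
The subsidy expands output by 713.75 − 704 = 9.75 past the efficient level; on those units the gap between marginal cost and willingness to pay runs from 0 up to 34.
DWL = ½ × 34 × 9.75 = 165.75.

Deadweight loss = $165.75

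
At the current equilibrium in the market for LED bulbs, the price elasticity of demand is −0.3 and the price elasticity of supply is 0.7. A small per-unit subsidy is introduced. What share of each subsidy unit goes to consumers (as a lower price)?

For a small subsidy around the equilibrium, the benefit split depends on the relative slopes, which at a point are proportional to the elasticities.
Buyer share = εs/(εs + |εd|) = 0.7/(0.7 + 0.3) = 0.7; seller share = |εd|/(εs + |εd|) = 0.3.

Consumer share = 0.7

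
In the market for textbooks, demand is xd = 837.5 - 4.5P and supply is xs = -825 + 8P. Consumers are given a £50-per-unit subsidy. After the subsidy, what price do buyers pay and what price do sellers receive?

Buyers pay £101; sellers receive £151

Pre-subsidy: 837.5 - 4.5P = -825 + 8P gives P* = 133, x* = 239.
With the rebate, buyers effectively pay Pb = Ps − 50, where Ps is the price sellers receive.
Demand in terms of Ps becomes xd = 837.5 − 4.5(Ps − 50) = 1062.5 - 4.5Ps. Setting this equal to supply: 1062.5 - 4.5Ps = -825 + 8Ps, so Ps = 151.
Buyers pay Pb = 151 − 50 = 101; x' = -825 + 8·151 = 383.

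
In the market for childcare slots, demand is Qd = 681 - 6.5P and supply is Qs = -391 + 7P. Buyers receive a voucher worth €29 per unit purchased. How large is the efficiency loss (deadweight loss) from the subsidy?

Pre-subsidy: 681 - 6.5P = -391 + 7P gives P* = 2144/27, Q* = 4451/27.
With the rebate, buyers effectively pay Pb = Ps − 29, where Ps is the price sellers receive.
Demand in terms of Ps becomes Qd = 681 − 6.5(Ps − 29) = 869.5 - 6.5Ps. Setting this equal to supply: 869.5 - 6.5Ps = -391 + 7Ps, so Ps = 2521/27.
Buyers pay Pb = 2521/27 − 29 = 1738/27; Q' = -391 + 7·(2521/27) = 7090/27.
The subsidy expands output by 7090/27 − 4451/27 = 2639/27 past the efficient level; on those units the gap between marginal cost and willingness to pay runs from 0 up to 29.
DWL = ½ × 29 × 2639/27 = 76531/54.

Deadweight loss = 76531/54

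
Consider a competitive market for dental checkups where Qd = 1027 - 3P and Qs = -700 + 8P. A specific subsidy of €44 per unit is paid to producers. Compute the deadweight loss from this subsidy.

Pre-subsidy: 1027 - 3P = -700 + 8P gives P* = 157, Q* = 556.
With the subsidy, sellers receive Ps = Pb + 44 for each unit, where Pb is the price buyers pay.
Supply in terms of Pb becomes Qs = -700 + 8(Pb + 44) = -348 + 8Pb. Setting this equal to demand: 1027 - 3Pb = -348 + 8Pb, so Pb = 125.
Sellers receive Ps = 125 + 44 = 169; Q' = 1027 − 3·125 = 652.
The subsidy expands output by 652 − 556 = 96 past the efficient level; on those units the gap between marginal cost and willingness to pay runs from 0 up to 44.
DWL = ½ × 44 × 96 = 2112.

Deadweight loss = €2112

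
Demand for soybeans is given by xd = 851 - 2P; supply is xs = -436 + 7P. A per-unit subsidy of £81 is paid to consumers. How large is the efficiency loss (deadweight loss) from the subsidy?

Pre-subsidy: 851 - 2P = -436 + 7P gives P* = 143, x* = 565.
With the rebate, buyers effectively pay Pb = Ps − 81, where Ps is the price sellers receive.
Demand in terms of Ps becomes xd = 851 − 2(Ps − 81) = 1013 - 2Ps. Setting this equal to supply: 1013 - 2Ps = -436 + 7Ps, so Ps = 161.
Buyers pay Pb = 161 − 81 = 80; x' = -436 + 7·161 = 691.
The subsidy expands output by 691 − 565 = 126 past the efficient level; on those units the gap between marginal cost and willingness to pay runs from 0 up to 81.
DWL = ½ × 81 × 126 = 5103.

Deadweight loss = £5103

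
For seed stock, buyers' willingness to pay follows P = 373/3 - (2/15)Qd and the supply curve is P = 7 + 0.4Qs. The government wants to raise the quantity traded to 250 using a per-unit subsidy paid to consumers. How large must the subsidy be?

At Q = 250, from the demand curve buyers pay Pb = 373/3 − (2/15)·250 = 91; from the supply curve sellers need Ps = 7 + 0.4·250 = 107.
The subsidy must fill the gap: s = Ps − Pb = 107 − 91 = 16.

Required subsidy s = 16 per unit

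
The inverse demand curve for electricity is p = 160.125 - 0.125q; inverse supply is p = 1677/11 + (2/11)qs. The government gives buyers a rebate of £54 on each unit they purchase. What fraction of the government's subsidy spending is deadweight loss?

Pre-subsidy: 160.125 - 0.125q = 1677/11 + (2/11)q gives q* = 25 and p* = 157.
With the rebate, buyers effectively pay pb = ps − 54, where ps is the price sellers receive.
On the curves, pb = 160.125 - 0.125q and ps = 1677/11 + (2/11)q; the wedge ps − pb = 54 gives 1677/11 + (2/11)q − (160.125 - 0.125q) = 54, so q' = 201.
Then pb = 160.125 − 0.125·201 = 135 and ps = 1677/11 + (2/11)·201 = 189.
ΔCS = ½(25 + 201)(157 − 135) = 2486; ΔPS = ½(25 + 201)(189 − 157) = 3616.
Government spending = 54 × 201 = 10854.
DWL = ½ × 54 × (201 − 25) = 4752; fraction = 4752 / 10854 = 88/201.

DWL / government spending = 88/201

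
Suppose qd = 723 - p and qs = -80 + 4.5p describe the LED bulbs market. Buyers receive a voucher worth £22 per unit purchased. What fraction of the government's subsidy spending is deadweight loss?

Pre-subsidy: 723 - p = -80 + 4.5p gives p* = 146, q* = 577.
With the rebate, buyers effectively pay pb = ps − 22, where ps is the price sellers receive.
Demand in terms of ps becomes qd = 723 − 1(ps − 22) = 745 - ps. Setting this equal to supply: 745 - ps = -80 + 4.5ps, so ps = 150.
Buyers pay pb = 150 − 22 = 128; q' = -80 + 4.5·150 = 595.
ΔCS = ½(577 + 595)(146 − 128) = 10548; ΔPS = ½(577 + 595)(150 − 146) = 2344.
Government spending = 22 × 595 = 13090.
DWL = ½ × 22 × (595 − 577) = 198; fraction = 198 / 13090 = 9/595.

DWL / government spending = 9/595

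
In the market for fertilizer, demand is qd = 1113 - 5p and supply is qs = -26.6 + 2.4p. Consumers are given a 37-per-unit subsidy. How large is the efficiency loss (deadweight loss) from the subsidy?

Pre-subsidy: 1113 - 5p = -26.6 + 2.4p gives p* = 154, q* = 343.
With the rebate, buyers effectively pay pb = ps − 37, where ps is the price sellers receive.
Demand in terms of ps becomes qd = 1113 − 5(ps − 37) = 1298 - 5ps. Setting this equal to supply: 1298 - 5ps = -26.6 + 2.4ps, so ps = 179.
Buyers pay pb = 179 − 37 = 142; q' = -26.6 + 2.4·179 = 403.
The subsidy expands output by 403 − 343 = 60 past the efficient level; on those units the gap between marginal cost and willingness to pay runs from 0 up to 37.
DWL = ½ × 37 × 60 = 1110.

Deadweight loss = 1110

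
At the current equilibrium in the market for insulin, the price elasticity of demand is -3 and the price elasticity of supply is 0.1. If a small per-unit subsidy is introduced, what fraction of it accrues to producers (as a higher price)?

For a small subsidy around the equilibrium, the benefit split depends on the relative slopes, which at a point are proportional to the elasticities.
Buyer share = εs/(εs + |εd|) = 0.1/(0.1 + 3) = 1/31; seller share = |εd|/(εs + |εd|) = 30/31.
So producers capture 30/31 of the subsidy.

Producer share = 30/31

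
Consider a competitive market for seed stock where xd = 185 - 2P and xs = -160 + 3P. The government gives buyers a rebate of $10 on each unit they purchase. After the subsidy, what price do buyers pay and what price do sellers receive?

Pre-subsidy: 185 - 2P = -160 + 3P gives P* = 69, x* = 47.
With the rebate, buyers effectively pay Pb = Ps − 10, where Ps is the price sellers receive.
Demand in terms of Ps becomes xd = 185 − 2(Ps − 10) = 205 - 2Ps. Setting this equal to supply: 205 - 2Ps = -160 + 3Ps, so Ps = 73.
Buyers pay Pb = 73 − 10 = 63; x' = -160 + 3·73 = 59.

Buyers pay $63; sellers receive $73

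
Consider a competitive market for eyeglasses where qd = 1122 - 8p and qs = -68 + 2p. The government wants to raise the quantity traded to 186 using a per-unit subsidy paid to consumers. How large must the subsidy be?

Required subsidy s = 10 per unit

At q = 186, invert demand for the buyer price: pb = (1122 − 186)/8 = 117; invert supply for the seller price: ps = (186 − (-68))/2 = 127.
The subsidy must fill the gap: s = ps − pb = 127 − 117 = 10.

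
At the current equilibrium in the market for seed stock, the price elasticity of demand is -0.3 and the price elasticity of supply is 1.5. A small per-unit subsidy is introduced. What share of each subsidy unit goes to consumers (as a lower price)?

For a small subsidy around the equilibrium, the benefit split depends on the relative slopes, which at a point are proportional to the elasticities.
Buyer share = εs/(εs + |εd|) = 1.5/(1.5 + 0.3) = 5/6; seller share = |εd|/(εs + |εd|) = 1/6.

Consumer share = 5/6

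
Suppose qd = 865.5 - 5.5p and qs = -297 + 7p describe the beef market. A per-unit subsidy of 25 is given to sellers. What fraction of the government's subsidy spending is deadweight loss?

Pre-subsidy: 865.5 - 5.5p = -297 + 7p gives p* = 93, q* = 354.
With the subsidy, sellers receive ps = pb + 25 for each unit, where pb is the price buyers pay.
Supply in terms of pb becomes qs = -297 + 7(pb + 25) = -122 + 7pb. Setting this equal to demand: 865.5 - 5.5pb = -122 + 7pb, so pb = 79.
Sellers receive ps = 79 + 25 = 104; q' = 865.5 − 5.5·79 = 431.
ΔCS = ½(354 + 431)(93 − 79) = 5495; ΔPS = ½(354 + 431)(104 − 93) = 4317.5.
Government spending = 25 × 431 = 10775.
DWL = ½ × 25 × (431 − 354) = 962.5; fraction = 962.5 / 10775 = 77/862.

DWL / government spending = 77/862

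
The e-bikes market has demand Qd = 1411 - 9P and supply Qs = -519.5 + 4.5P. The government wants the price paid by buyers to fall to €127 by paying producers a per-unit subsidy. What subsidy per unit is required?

Required subsidy s = €48 per unit

At a buyer price of 127, quantity demanded is 1411 − 9·127 = 268.
Sellers supply 268 only when they receive Ps with -519.5 + 4.5·Ps = 268, i.e. Ps = 175.
s = Ps − Pb = 175 − 127 = 48.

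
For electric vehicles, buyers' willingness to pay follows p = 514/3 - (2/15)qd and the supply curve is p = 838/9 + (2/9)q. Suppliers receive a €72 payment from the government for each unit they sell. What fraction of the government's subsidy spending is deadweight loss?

DWL / government spending = 81/338

Pre-subsidy: 514/3 - (2/15)q = 838/9 + (2/9)q gives q* = 220 and p* = 142.
With the subsidy, sellers receive ps = pb + 72 for each unit, where pb is the price buyers pay.
On the curves, pb = 514/3 - (2/15)q and ps = 838/9 + (2/9)q; the wedge ps − pb = 72 gives 838/9 + (2/9)q − (514/3 - (2/15)q) = 72, so q' = 422.5.
Then pb = 514/3 − (2/15)·422.5 = 115 and ps = 838/9 + (2/9)·422.5 = 187.
ΔCS = ½(220 + 422.5)(142 − 115) = 8673.75; ΔPS = ½(220 + 422.5)(187 − 142) = 14456.25.
Government spending = 72 × 422.5 = 30420.
DWL = ½ × 72 × (422.5 − 220) = 7290; fraction = 7290 / 30420 = 81/338.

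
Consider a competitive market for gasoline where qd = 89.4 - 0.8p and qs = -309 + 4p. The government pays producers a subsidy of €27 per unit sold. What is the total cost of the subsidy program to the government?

Government cost = €1107

Pre-subsidy: 89.4 - 0.8p = -309 + 4p gives p* = 83, q* = 23.
With the subsidy, sellers receive ps = pb + 27 for each unit, where pb is the price buyers pay.
Supply in terms of pb becomes qs = -309 + 4(pb + 27) = -201 + 4pb. Setting this equal to demand: 89.4 - 0.8pb = -201 + 4pb, so pb = 60.5.
Sellers receive ps = 60.5 + 27 = 87.5; q' = 89.4 − 0.8·60.5 = 41.
Government outlay = subsidy × quantity = 27 × 41 = 1107.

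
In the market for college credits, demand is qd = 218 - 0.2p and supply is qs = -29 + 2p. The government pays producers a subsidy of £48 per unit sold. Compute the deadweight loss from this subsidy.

Deadweight loss = 2304/11

Pre-subsidy: 218 - 0.2p = -29 + 2p gives p* = 1235/11, q* = 2151/11.
With the subsidy, sellers receive ps = pb + 48 for each unit, where pb is the price buyers pay.
Supply in terms of pb becomes qs = -29 + 2(pb + 48) = 67 + 2pb. Setting this equal to demand: 218 - 0.2pb = 67 + 2pb, so pb = 755/11.
Sellers receive ps = 755/11 + 48 = 1283/11; q' = 218 − 0.2·(755/11) = 2247/11.
The subsidy expands output by 2247/11 − 2151/11 = 96/11 past the efficient level; on those units the gap between marginal cost and willingness to pay runs from 0 up to 48.
DWL = ½ × 48 × 96/11 = 2304/11.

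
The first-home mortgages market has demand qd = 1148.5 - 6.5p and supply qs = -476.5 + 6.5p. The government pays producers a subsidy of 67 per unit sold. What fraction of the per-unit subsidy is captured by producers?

Pre-subsidy: 1148.5 - 6.5p = -476.5 + 6.5p gives p* = 125, q* = 336.
With the subsidy, sellers receive ps = pb + 67 for each unit, where pb is the price buyers pay.
Supply in terms of pb becomes qs = -476.5 + 6.5(pb + 67) = -41 + 6.5pb. Setting this equal to demand: 1148.5 - 6.5pb = -41 + 6.5pb, so pb = 91.5.
Sellers receive ps = 91.5 + 67 = 158.5; q' = 1148.5 − 6.5·91.5 = 553.75.
Buyers' price falls by p* − pb = 125 − 91.5 = 33.5; sellers' price rises by ps − p* = 158.5 − 125 = 33.5.
So producers capture 33.5/67 = 0.5 of each unit of subsidy.

Producer share = 0.5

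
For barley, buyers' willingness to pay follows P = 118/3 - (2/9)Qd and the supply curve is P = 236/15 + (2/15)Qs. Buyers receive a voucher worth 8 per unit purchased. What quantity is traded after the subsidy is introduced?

Q' = 88.875

Pre-subsidy: 118/3 - (2/9)Q = 236/15 + (2/15)Q gives Q* = 66.375 and P* = 295/12.
With the rebate, buyers effectively pay Pb = Ps − 8, where Ps is the price sellers receive.
On the curves, Pb = 118/3 - (2/9)Q and Ps = 236/15 + (2/15)Q; the wedge Ps − Pb = 8 gives 236/15 + (2/15)Q − (118/3 - (2/9)Q) = 8, so Q' = 88.875.
Then Pb = 118/3 − (2/9)·88.875 = 235/12 and Ps = 236/15 + (2/15)·88.875 = 331/12.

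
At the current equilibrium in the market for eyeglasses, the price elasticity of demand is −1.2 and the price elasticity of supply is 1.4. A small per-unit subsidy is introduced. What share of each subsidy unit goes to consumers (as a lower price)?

Consumer share = 7/13

For a small subsidy around the equilibrium, the benefit split depends on the relative slopes, which at a point are proportional to the elasticities.
Buyer share = εs/(εs + |εd|) = 1.4/(1.4 + 1.2) = 7/13; seller share = |εd|/(εs + |εd|) = 6/13.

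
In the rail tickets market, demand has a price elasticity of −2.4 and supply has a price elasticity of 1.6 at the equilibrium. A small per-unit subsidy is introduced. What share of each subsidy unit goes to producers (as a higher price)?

For a small subsidy around the equilibrium, the benefit split depends on the relative slopes, which at a point are proportional to the elasticities.
Buyer share = εs/(εs + |εd|) = 1.6/(1.6 + 2.4) = 0.4; seller share = |εd|/(εs + |εd|) = 0.6.
So producers capture 0.6 of the subsidy.

Producer share = 0.6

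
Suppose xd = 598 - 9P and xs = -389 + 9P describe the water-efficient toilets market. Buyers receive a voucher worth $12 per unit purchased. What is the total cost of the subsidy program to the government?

Government cost = $1902

Pre-subsidy: 598 - 9P = -389 + 9P gives P* = 329/6, x* = 104.5.
With the rebate, buyers effectively pay Pb = Ps − 12, where Ps is the price sellers receive.
Demand in terms of Ps becomes xd = 598 − 9(Ps − 12) = 706 - 9Ps. Setting this equal to supply: 706 - 9Ps = -389 + 9Ps, so Ps = 365/6.
Buyers pay Pb = 365/6 − 12 = 293/6; x' = -389 + 9·(365/6) = 158.5.
Government outlay = subsidy × quantity = 12 × 158.5 = 1902.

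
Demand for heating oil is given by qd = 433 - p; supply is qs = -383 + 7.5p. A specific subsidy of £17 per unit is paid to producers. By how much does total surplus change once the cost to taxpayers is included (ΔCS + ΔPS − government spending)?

Pre-subsidy: 433 - p = -383 + 7.5p gives p* = 96, q* = 337.
With the subsidy, sellers receive ps = pb + 17 for each unit, where pb is the price buyers pay.
Supply in terms of pb becomes qs = -383 + 7.5(pb + 17) = -255.5 + 7.5pb. Setting this equal to demand: 433 - pb = -255.5 + 7.5pb, so pb = 81.
Sellers receive ps = 81 + 17 = 98; q' = 433 − 1·81 = 352.
ΔCS = ½(337 + 352)(96 − 81) = 5167.5; ΔPS = ½(337 + 352)(98 − 96) = 689.
Government spending = 17 × 352 = 5984.
Net change = 5167.5 + 689 − 5984 = -127.5. The loss equals the DWL triangle ½·17·15.

Net change in total surplus = -£127.5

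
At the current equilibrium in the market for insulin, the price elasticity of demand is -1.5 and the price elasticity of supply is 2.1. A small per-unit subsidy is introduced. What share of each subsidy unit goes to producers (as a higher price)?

Producer share = 5/12

For a small subsidy around the equilibrium, the benefit split depends on the relative slopes, which at a point are proportional to the elasticities.
Buyer share = εs/(εs + |εd|) = 2.1/(2.1 + 1.5) = 7/12; seller share = |εd|/(εs + |εd|) = 5/12.
So producers capture 5/12 of the subsidy.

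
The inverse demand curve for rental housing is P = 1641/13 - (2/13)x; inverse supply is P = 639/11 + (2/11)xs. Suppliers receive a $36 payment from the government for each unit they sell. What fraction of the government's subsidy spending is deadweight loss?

Pre-subsidy: 1641/13 - (2/13)x = 639/11 + (2/11)x gives x* = 203 and P* = 95.
With the subsidy, sellers receive Ps = Pb + 36 for each unit, where Pb is the price buyers pay.
On the curves, Pb = 1641/13 - (2/13)x and Ps = 639/11 + (2/11)x; the wedge Ps − Pb = 36 gives 639/11 + (2/11)x − (1641/13 - (2/13)x) = 36, so x' = 310.25.
Then Pb = 1641/13 − (2/13)·310.25 = 78.5 and Ps = 639/11 + (2/11)·310.25 = 114.5.
ΔCS = ½(203 + 310.25)(95 − 78.5) = 4234.3125; ΔPS = ½(203 + 310.25)(114.5 − 95) = 5004.1875.
Government spending = 36 × 310.25 = 11169.
DWL = ½ × 36 × (310.25 − 203) = 1930.5; fraction = 1930.5 / 11169 = 429/2482.

DWL / government spending = 429/2482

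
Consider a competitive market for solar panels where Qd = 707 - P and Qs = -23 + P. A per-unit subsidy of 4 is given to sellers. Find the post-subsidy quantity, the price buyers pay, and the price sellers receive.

Q' = 344; buyers pay 363; sellers receive 367

Pre-subsidy: 707 - P = -23 + P gives P* = 365, Q* = 342.
With the subsidy, sellers receive Ps = Pb + 4 for each unit, where Pb is the price buyers pay.
Supply in terms of Pb becomes Qs = -23 + 1(Pb + 4) = -19 + Pb. Setting this equal to demand: 707 - Pb = -19 + Pb, so Pb = 363.
Sellers receive Ps = 363 + 4 = 367; Q' = 707 − 1·363 = 344.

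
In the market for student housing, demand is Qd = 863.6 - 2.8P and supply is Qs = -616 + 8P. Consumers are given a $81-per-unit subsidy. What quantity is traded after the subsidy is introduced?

Pre-subsidy: 863.6 - 2.8P = -616 + 8P gives P* = 137, Q* = 480.
With the rebate, buyers effectively pay Pb = Ps − 81, where Ps is the price sellers receive.
Demand in terms of Ps becomes Qd = 863.6 − 2.8(Ps − 81) = 1090.4 - 2.8Ps. Setting this equal to supply: 1090.4 - 2.8Ps = -616 + 8Ps, so Ps = 158.
Buyers pay Pb = 158 − 81 = 77; Q' = -616 + 8·158 = 648.

Q' = 648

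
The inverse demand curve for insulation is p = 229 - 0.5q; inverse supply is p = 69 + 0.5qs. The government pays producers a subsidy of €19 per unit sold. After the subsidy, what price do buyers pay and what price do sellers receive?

Pre-subsidy: 229 - 0.5q = 69 + 0.5q gives q* = 160 and p* = 149.
With the subsidy, sellers receive ps = pb + 19 for each unit, where pb is the price buyers pay.
On the curves, pb = 229 - 0.5q and ps = 69 + 0.5q; the wedge ps − pb = 19 gives 69 + 0.5q − (229 - 0.5q) = 19, so q' = 179.
Then pb = 229 − 0.5·179 = 139.5 and ps = 69 + 0.5·179 = 158.5.

Buyers pay €139.5; sellers receive €158.5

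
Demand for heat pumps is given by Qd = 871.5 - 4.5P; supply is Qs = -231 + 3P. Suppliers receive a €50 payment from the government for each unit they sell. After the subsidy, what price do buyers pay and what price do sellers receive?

Pre-subsidy: 871.5 - 4.5P = -231 + 3P gives P* = 147, Q* = 210.
With the subsidy, sellers receive Ps = Pb + 50 for each unit, where Pb is the price buyers pay.
Supply in terms of Pb becomes Qs = -231 + 3(Pb + 50) = -81 + 3Pb. Setting this equal to demand: 871.5 - 4.5Pb = -81 + 3Pb, so Pb = 127.
Sellers receive Ps = 127 + 50 = 177; Q' = 871.5 − 4.5·127 = 300.

Buyers pay €127; sellers receive €177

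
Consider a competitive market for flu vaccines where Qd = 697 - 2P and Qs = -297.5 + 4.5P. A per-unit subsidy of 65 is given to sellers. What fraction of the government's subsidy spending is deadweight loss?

Pre-subsidy: 697 - 2P = -297.5 + 4.5P gives P* = 153, Q* = 391.
With the subsidy, sellers receive Ps = Pb + 65 for each unit, where Pb is the price buyers pay.
Supply in terms of Pb becomes Qs = -297.5 + 4.5(Pb + 65) = -5 + 4.5Pb. Setting this equal to demand: 697 - 2Pb = -5 + 4.5Pb, so Pb = 108.
Sellers receive Ps = 108 + 65 = 173; Q' = 697 − 2·108 = 481.
ΔCS = ½(391 + 481)(153 − 108) = 19620; ΔPS = ½(391 + 481)(173 − 153) = 8720.
Government spending = 65 × 481 = 31265.
DWL = ½ × 65 × (481 − 391) = 2925; fraction = 2925 / 31265 = 45/481.

DWL / government spending = 45/481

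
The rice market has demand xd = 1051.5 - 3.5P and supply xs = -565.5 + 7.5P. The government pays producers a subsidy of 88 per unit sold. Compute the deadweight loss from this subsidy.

Deadweight loss = 9240

Pre-subsidy: 1051.5 - 3.5P = -565.5 + 7.5P gives P* = 147, x* = 537.
With the subsidy, sellers receive Ps = Pb + 88 for each unit, where Pb is the price buyers pay.
Supply in terms of Pb becomes xs = -565.5 + 7.5(Pb + 88) = 94.5 + 7.5Pb. Setting this equal to demand: 1051.5 - 3.5Pb = 94.5 + 7.5Pb, so Pb = 87.
Sellers receive Ps = 87 + 88 = 175; x' = 1051.5 − 3.5·87 = 747.
The subsidy expands output by 747 − 537 = 210 past the efficient level; on those units the gap between marginal cost and willingness to pay runs from 0 up to 88.
DWL = ½ × 88 × 210 = 9240.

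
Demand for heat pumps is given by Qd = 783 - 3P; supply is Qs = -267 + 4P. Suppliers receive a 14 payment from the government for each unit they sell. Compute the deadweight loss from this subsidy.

Pre-subsidy: 783 - 3P = -267 + 4P gives P* = 150, Q* = 333.
With the subsidy, sellers receive Ps = Pb + 14 for each unit, where Pb is the price buyers pay.
Supply in terms of Pb becomes Qs = -267 + 4(Pb + 14) = -211 + 4Pb. Setting this equal to demand: 783 - 3Pb = -211 + 4Pb, so Pb = 142.
Sellers receive Ps = 142 + 14 = 156; Q' = 783 − 3·142 = 357.
The subsidy expands output by 357 − 333 = 24 past the efficient level; on those units the gap between marginal cost and willingness to pay runs from 0 up to 14.
DWL = ½ × 14 × 24 = 168.

Deadweight loss = 168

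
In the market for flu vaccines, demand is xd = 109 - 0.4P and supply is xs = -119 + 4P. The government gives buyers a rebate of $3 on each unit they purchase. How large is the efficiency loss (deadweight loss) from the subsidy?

Deadweight loss = 18/11

Pre-subsidy: 109 - 0.4P = -119 + 4P gives P* = 570/11, x* = 971/11.
With the rebate, buyers effectively pay Pb = Ps − 3, where Ps is the price sellers receive.
Demand in terms of Ps becomes xd = 109 − 0.4(Ps − 3) = 110.2 - 0.4Ps. Setting this equal to supply: 110.2 - 0.4Ps = -119 + 4Ps, so Ps = 573/11.
Buyers pay Pb = 573/11 − 3 = 540/11; x' = -119 + 4·(573/11) = 983/11.
The subsidy expands output by 983/11 − 971/11 = 12/11 past the efficient level; on those units the gap between marginal cost and willingness to pay runs from 0 up to 3.
DWL = ½ × 3 × 12/11 = 18/11.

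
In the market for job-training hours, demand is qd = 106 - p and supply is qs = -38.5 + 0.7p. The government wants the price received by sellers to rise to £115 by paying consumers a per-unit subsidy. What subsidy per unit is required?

Required subsidy s = £51 per unit

At a seller price of 115, quantity supplied is -38.5 + 0.7·115 = 42.
Buyers absorb 42 only when they pay pb with 106 − 1·pb = 42, i.e. pb = 64.
s = ps − pb = 115 − 64 = 51.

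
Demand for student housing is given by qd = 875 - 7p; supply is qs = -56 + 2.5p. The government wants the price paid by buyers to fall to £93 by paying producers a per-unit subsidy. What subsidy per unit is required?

At a buyer price of 93, quantity demanded is 875 − 7·93 = 224.
Sellers supply 224 only when they receive ps with -56 + 2.5·ps = 224, i.e. ps = 112.
s = ps − pb = 112 − 93 = 19.

Required subsidy s = £19 per unit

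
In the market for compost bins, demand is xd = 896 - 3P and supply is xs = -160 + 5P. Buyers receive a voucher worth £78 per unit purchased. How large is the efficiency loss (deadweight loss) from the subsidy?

Deadweight loss = £5703.75

Pre-subsidy: 896 - 3P = -160 + 5P gives P* = 132, x* = 500.
With the rebate, buyers effectively pay Pb = Ps − 78, where Ps is the price sellers receive.
Demand in terms of Ps becomes xd = 896 − 3(Ps − 78) = 1130 - 3Ps. Setting this equal to supply: 1130 - 3Ps = -160 + 5Ps, so Ps = 161.25.
Buyers pay Pb = 161.25 − 78 = 83.25; x' = -160 + 5·161.25 = 646.25.
The subsidy expands output by 646.25 − 500 = 146.25 past the efficient level; on those units the gap between marginal cost and willingness to pay runs from 0 up to 78.
DWL = ½ × 78 × 146.25 = 5703.75.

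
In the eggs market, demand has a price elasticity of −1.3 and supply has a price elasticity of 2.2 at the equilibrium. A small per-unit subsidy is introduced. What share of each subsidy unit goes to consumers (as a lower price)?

For a small subsidy around the equilibrium, the benefit split depends on the relative slopes, which at a point are proportional to the elasticities.
Buyer share = εs/(εs + |εd|) = 2.2/(2.2 + 1.3) = 22/35; seller share = |εd|/(εs + |εd|) = 13/35.

Consumer share = 22/35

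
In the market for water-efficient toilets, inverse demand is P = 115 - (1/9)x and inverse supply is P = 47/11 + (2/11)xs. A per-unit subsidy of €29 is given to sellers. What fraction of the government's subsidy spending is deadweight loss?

Pre-subsidy: 115 - (1/9)x = 47/11 + (2/11)x gives x* = 378 and P* = 73.
With the subsidy, sellers receive Ps = Pb + 29 for each unit, where Pb is the price buyers pay.
On the curves, Pb = 115 - (1/9)x and Ps = 47/11 + (2/11)x; the wedge Ps − Pb = 29 gives 47/11 + (2/11)x − (115 - (1/9)x) = 29, so x' = 477.
Then Pb = 115 − (1/9)·477 = 62 and Ps = 47/11 + (2/11)·477 = 91.
ΔCS = ½(378 + 477)(73 − 62) = 4702.5; ΔPS = ½(378 + 477)(91 − 73) = 7695.
Government spending = 29 × 477 = 13833.
DWL = ½ × 29 × (477 − 378) = 1435.5; fraction = 1435.5 / 13833 = 11/106.

DWL / government spending = 11/106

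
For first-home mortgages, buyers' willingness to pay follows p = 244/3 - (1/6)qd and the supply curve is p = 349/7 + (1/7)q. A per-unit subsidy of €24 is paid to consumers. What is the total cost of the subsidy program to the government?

Government cost = 55920/13

Pre-subsidy: 244/3 - (1/6)q = 349/7 + (1/7)q gives q* = 1322/13 and p* = 837/13.
With the rebate, buyers effectively pay pb = ps − 24, where ps is the price sellers receive.
On the curves, pb = 244/3 - (1/6)q and ps = 349/7 + (1/7)q; the wedge ps − pb = 24 gives 349/7 + (1/7)q − (244/3 - (1/6)q) = 24, so q' = 2330/13.
Then pb = 244/3 − (1/6)·(2330/13) = 669/13 and ps = 349/7 + (1/7)·(2330/13) = 981/13.
Government outlay = subsidy × quantity = 24 × 2330/13 = 55920/13.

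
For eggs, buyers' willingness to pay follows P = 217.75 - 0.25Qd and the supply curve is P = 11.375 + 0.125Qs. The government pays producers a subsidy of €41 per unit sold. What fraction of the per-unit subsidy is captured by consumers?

Pre-subsidy: 217.75 - 0.25Q = 11.375 + 0.125Q gives Q* = 1651/3 and P* = 481/6.
With the subsidy, sellers receive Ps = Pb + 41 for each unit, where Pb is the price buyers pay.
On the curves, Pb = 217.75 - 0.25Q and Ps = 11.375 + 0.125Q; the wedge Ps − Pb = 41 gives 11.375 + 0.125Q − (217.75 - 0.25Q) = 41, so Q' = 1979/3.
Then Pb = 217.75 − 0.25·(1979/3) = 317/6 and Ps = 11.375 + 0.125·(1979/3) = 563/6.
Buyers' price falls by P* − Pb = 481/6 − 317/6 = 82/3; sellers' price rises by Ps − P* = 563/6 − 481/6 = 41/3.
So consumers capture (82/3)/41 = 2/3 of each unit of subsidy.

Consumer share = 2/3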